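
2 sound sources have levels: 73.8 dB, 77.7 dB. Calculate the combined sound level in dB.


Formula: L_total = 10 * log10( sum(10^(Li/10)) )
  Source 1: 10^(73.8/10) = 23988329.1902
  Source 2: 10^(77.7/10) = 58884365.5356
Sum of linear values = 82872694.7258
L_total = 10 * log10(82872694.7258) = 79.18

79.18 dB


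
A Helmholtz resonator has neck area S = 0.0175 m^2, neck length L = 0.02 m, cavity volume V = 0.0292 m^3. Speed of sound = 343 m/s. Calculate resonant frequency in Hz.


Given values:
  S = 0.0175 m^2, L = 0.02 m, V = 0.0292 m^3, c = 343 m/s
Formula: f = (c / (2*pi)) * sqrt(S / (V * L))
Compute V * L = 0.0292 * 0.02 = 0.000584
Compute S / (V * L) = 0.0175 / 0.000584 = 29.9658
Compute sqrt(29.9658) = 5.474103
Compute c / (2*pi) = 343 / 6.283185 = 54.590148
f = 54.590148 * 5.474103 = 298.83

298.83 Hz


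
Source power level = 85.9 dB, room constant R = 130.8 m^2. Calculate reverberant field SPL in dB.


Given values:
  Lw = 85.9 dB, R = 130.8 m^2
Formula: SPL = Lw + 10 * log10(4 / R)
Compute 4 / R = 4 / 130.8 = 0.030581
Compute 10 * log10(0.030581) = -15.1455
SPL = 85.9 + (-15.1455) = 70.75

70.75 dB


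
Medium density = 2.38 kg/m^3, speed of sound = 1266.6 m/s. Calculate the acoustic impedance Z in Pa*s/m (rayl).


Given values:
  rho = 2.38 kg/m^3
  c = 1266.6 m/s
Formula: Z = rho * c
Z = 2.38 * 1266.6
Z = 3014.51

3014.51 rayl


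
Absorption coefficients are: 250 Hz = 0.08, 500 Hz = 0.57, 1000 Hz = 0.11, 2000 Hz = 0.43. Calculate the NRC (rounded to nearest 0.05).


Given values:
  a_250 = 0.08, a_500 = 0.57
  a_1000 = 0.11, a_2000 = 0.43
Formula: NRC = (a250 + a500 + a1000 + a2000) / 4
Sum = 0.08 + 0.57 + 0.11 + 0.43 = 1.19
NRC = 1.19 / 4 = 0.2975
Rounded to nearest 0.05: 0.3

0.3


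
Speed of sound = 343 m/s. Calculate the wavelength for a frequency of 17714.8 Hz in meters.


Given values:
  c = 343 m/s, f = 17714.8 Hz
Formula: lambda = c / f
lambda = 343 / 17714.8
lambda = 0.0194

0.0194 m


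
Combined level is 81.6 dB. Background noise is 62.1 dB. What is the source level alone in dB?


Given values:
  L_total = 81.6 dB, L_bg = 62.1 dB
Formula: L_source = 10 * log10(10^(L_total/10) - 10^(L_bg/10))
Convert to linear:
  10^(81.6/10) = 144543977.0746
  10^(62.1/10) = 1621810.0974
Difference: 144543977.0746 - 1621810.0974 = 142922166.9772
L_source = 10 * log10(142922166.9772) = 81.55

81.55 dB


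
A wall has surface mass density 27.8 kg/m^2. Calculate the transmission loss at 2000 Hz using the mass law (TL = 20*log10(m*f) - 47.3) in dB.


Given values:
  m = 27.8 kg/m^2, f = 2000 Hz
Formula: TL = 20 * log10(m * f) - 47.3
Compute m * f = 27.8 * 2000 = 55600.0
Compute log10(55600.0) = 4.745075
Compute 20 * 4.745075 = 94.9015
TL = 94.9015 - 47.3 = 47.6

47.6 dB


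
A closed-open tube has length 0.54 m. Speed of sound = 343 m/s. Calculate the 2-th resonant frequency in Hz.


Given values:
  Tube type: closed-open, L = 0.54 m, c = 343 m/s, n = 2
Formula: f_n = (2n - 1) * c / (4 * L)
Compute 2n - 1 = 2*2 - 1 = 3
Compute 4 * L = 4 * 0.54 = 2.16
f = 3 * 343 / 2.16
f = 476.39

476.39 Hz


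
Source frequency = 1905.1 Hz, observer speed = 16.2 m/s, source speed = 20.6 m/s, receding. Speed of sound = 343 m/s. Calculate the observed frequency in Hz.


Given values:
  f_s = 1905.1 Hz, v_o = 16.2 m/s, v_s = 20.6 m/s
  Direction: receding
Formula: f_o = f_s * (c - v_o) / (c + v_s)
Numerator: c - v_o = 343 - 16.2 = 326.8
Denominator: c + v_s = 343 + 20.6 = 363.6
f_o = 1905.1 * 326.8 / 363.6 = 1712.28

1712.28 Hz


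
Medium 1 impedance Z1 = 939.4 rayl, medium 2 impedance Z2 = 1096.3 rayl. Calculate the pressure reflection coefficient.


Given values:
  Z1 = 939.4 rayl, Z2 = 1096.3 rayl
Formula: R = (Z2 - Z1) / (Z2 + Z1)
Numerator: Z2 - Z1 = 1096.3 - 939.4 = 156.9
Denominator: Z2 + Z1 = 1096.3 + 939.4 = 2035.7
R = 156.9 / 2035.7 = 0.0771

0.0771


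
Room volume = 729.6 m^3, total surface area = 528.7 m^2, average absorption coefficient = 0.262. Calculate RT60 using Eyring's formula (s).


Given values:
  V = 729.6 m^3, S = 528.7 m^2, alpha = 0.262
Formula: RT60 = 0.161 * V / (-S * ln(1 - alpha))
Compute ln(1 - 0.262) = ln(0.738) = -0.303811
Denominator: -528.7 * -0.303811 = 160.6249
Numerator: 0.161 * 729.6 = 117.4656
RT60 = 117.4656 / 160.6249 = 0.731

0.731 s


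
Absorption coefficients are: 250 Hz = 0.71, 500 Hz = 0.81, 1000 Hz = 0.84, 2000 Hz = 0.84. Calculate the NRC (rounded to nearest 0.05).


Given values:
  a_250 = 0.71, a_500 = 0.81
  a_1000 = 0.84, a_2000 = 0.84
Formula: NRC = (a250 + a500 + a1000 + a2000) / 4
Sum = 0.71 + 0.81 + 0.84 + 0.84 = 3.2
NRC = 3.2 / 4 = 0.8
Rounded to nearest 0.05: 0.8

0.8


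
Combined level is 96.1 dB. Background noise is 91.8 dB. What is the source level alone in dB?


Given values:
  L_total = 96.1 dB, L_bg = 91.8 dB
Formula: L_source = 10 * log10(10^(L_total/10) - 10^(L_bg/10))
Convert to linear:
  10^(96.1/10) = 4073802778.0411
  10^(91.8/10) = 1513561248.4362
Difference: 4073802778.0411 - 1513561248.4362 = 2560241529.6049
L_source = 10 * log10(2560241529.6049) = 94.08

94.08 dB


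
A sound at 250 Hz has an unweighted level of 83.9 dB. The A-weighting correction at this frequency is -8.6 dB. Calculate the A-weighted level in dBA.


Given values:
  SPL = 83.9 dB
  A-weighting at 250 Hz = -8.6 dB
Formula: L_A = SPL + A_weight
L_A = 83.9 + (-8.6)
L_A = 75.3

75.3 dBA


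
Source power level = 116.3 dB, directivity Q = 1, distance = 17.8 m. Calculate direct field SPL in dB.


Given values:
  Lw = 116.3 dB, Q = 1, r = 17.8 m
Formula: SPL = Lw + 10 * log10(Q / (4 * pi * r^2))
Compute 4 * pi * r^2 = 4 * pi * 17.8^2 = 3981.5289
Compute Q / denom = 1 / 3981.5289 = 0.00025116
Compute 10 * log10(0.00025116) = -36.0005
SPL = 116.3 + (-36.0005) = 80.3

80.3 dB


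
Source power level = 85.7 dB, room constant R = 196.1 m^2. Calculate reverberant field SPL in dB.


Given values:
  Lw = 85.7 dB, R = 196.1 m^2
Formula: SPL = Lw + 10 * log10(4 / R)
Compute 4 / R = 4 / 196.1 = 0.020398
Compute 10 * log10(0.020398) = -16.9041
SPL = 85.7 + (-16.9041) = 68.8

68.8 dB


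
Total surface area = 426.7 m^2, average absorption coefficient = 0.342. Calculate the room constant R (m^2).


Given values:
  S = 426.7 m^2, alpha = 0.342
Formula: R = S * alpha / (1 - alpha)
Numerator: 426.7 * 0.342 = 145.9314
Denominator: 1 - 0.342 = 0.658
R = 145.9314 / 0.658 = 221.78

221.78 m^2


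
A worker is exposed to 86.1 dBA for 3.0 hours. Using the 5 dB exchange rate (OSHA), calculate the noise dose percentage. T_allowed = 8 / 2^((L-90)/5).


Given values:
  L = 86.1 dBA, T = 3.0 hours
Formula: T_allowed = 8 / 2^((L - 90) / 5)
Compute exponent: (86.1 - 90) / 5 = -0.78
Compute 2^(-0.78) = 0.582367
T_allowed = 8 / 0.582367 = 13.737042 hours
Dose = (T / T_allowed) * 100
Dose = (3.0 / 13.737042) * 100 = 21.84

21.84 %


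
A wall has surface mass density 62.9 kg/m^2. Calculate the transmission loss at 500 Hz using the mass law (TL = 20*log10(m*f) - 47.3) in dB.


Given values:
  m = 62.9 kg/m^2, f = 500 Hz
Formula: TL = 20 * log10(m * f) - 47.3
Compute m * f = 62.9 * 500 = 31450.0
Compute log10(31450.0) = 4.497621
Compute 20 * 4.497621 = 89.9524
TL = 89.9524 - 47.3 = 42.65

42.65 dB


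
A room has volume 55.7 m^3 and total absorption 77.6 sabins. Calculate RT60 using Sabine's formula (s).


Given values:
  V = 55.7 m^3
  A = 77.6 sabins
Formula: RT60 = 0.161 * V / A
Numerator: 0.161 * 55.7 = 8.9677
RT60 = 8.9677 / 77.6 = 0.116

0.116 s


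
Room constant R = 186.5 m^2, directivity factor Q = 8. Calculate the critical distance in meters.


Given values:
  R = 186.5 m^2, Q = 8
Formula: d_c = 0.141 * sqrt(Q * R)
Compute Q * R = 8 * 186.5 = 1492.0
Compute sqrt(1492.0) = 38.6264
d_c = 0.141 * 38.6264 = 5.446

5.446 m


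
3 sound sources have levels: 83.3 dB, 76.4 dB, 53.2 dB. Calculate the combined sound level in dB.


Formula: L_total = 10 * log10( sum(10^(Li/10)) )
  Source 1: 10^(83.3/10) = 213796208.9502
  Source 2: 10^(76.4/10) = 43651583.224
  Source 3: 10^(53.2/10) = 208929.6131
Sum of linear values = 257656721.7873
L_total = 10 * log10(257656721.7873) = 84.11

84.11 dB


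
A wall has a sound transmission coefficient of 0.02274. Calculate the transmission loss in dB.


Given values:
  tau = 0.02274
Formula: TL = 10 * log10(1 / tau)
Compute 1 / tau = 1 / 0.02274 = 43.9754
Compute log10(43.9754) = 1.64321
TL = 10 * 1.64321 = 16.43

16.43 dB


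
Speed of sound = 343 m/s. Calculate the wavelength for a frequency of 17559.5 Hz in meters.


Given values:
  c = 343 m/s, f = 17559.5 Hz
Formula: lambda = c / f
lambda = 343 / 17559.5
lambda = 0.0195

0.0195 m


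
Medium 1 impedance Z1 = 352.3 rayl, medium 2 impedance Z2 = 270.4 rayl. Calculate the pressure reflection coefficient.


Given values:
  Z1 = 352.3 rayl, Z2 = 270.4 rayl
Formula: R = (Z2 - Z1) / (Z2 + Z1)
Numerator: Z2 - Z1 = 270.4 - 352.3 = -81.9
Denominator: Z2 + Z1 = 270.4 + 352.3 = 622.7
R = -81.9 / 622.7 = -0.1315

-0.1315


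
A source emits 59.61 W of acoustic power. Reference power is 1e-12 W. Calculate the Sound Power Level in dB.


Given values:
  W = 59.61 W
  W_ref = 1e-12 W
Formula: SWL = 10 * log10(W / W_ref)
Compute ratio: W / W_ref = 59610000000000
Compute log10: log10(59610000000000) = 13.775319
Multiply: SWL = 10 * 13.775319 = 137.75

137.75 dB


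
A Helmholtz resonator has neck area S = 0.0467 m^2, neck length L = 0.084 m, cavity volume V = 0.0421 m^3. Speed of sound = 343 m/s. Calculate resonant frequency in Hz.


Given values:
  S = 0.0467 m^2, L = 0.084 m, V = 0.0421 m^3, c = 343 m/s
Formula: f = (c / (2*pi)) * sqrt(S / (V * L))
Compute V * L = 0.0421 * 0.084 = 0.0035364
Compute S / (V * L) = 0.0467 / 0.0035364 = 13.2055
Compute sqrt(13.2055) = 3.633937
Compute c / (2*pi) = 343 / 6.283185 = 54.590148
f = 54.590148 * 3.633937 = 198.38

198.38 Hz


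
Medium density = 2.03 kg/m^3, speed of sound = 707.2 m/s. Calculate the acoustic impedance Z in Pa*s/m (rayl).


Given values:
  rho = 2.03 kg/m^3
  c = 707.2 m/s
Formula: Z = rho * c
Z = 2.03 * 707.2
Z = 1435.62

1435.62 rayl


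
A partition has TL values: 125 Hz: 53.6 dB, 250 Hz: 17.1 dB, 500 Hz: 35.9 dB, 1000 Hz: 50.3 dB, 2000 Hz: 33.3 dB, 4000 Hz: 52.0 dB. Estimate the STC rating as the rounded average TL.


Given TL values at each frequency:
  125 Hz: 53.6 dB
  250 Hz: 17.1 dB
  500 Hz: 35.9 dB
  1000 Hz: 50.3 dB
  2000 Hz: 33.3 dB
  4000 Hz: 52.0 dB
Formula: STC ~ round(average of TL values)
Sum = 53.6 + 17.1 + 35.9 + 50.3 + 33.3 + 52.0 = 242.2
Average = 242.2 / 6 = 40.37
Rounded: 40

40


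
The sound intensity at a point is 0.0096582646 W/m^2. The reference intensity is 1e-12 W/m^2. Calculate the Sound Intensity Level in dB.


Given values:
  I = 0.0096582646 W/m^2
  I_ref = 1e-12 W/m^2
Formula: SIL = 10 * log10(I / I_ref)
Compute ratio: I / I_ref = 9658264600
Compute log10: log10(9658264600) = 9.984899
Multiply: SIL = 10 * 9.984899 = 99.85

99.85 dB


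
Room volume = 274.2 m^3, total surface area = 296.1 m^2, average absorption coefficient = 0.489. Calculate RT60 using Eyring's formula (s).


Given values:
  V = 274.2 m^3, S = 296.1 m^2, alpha = 0.489
Formula: RT60 = 0.161 * V / (-S * ln(1 - alpha))
Compute ln(1 - 0.489) = ln(0.511) = -0.671386
Denominator: -296.1 * -0.671386 = 198.7974
Numerator: 0.161 * 274.2 = 44.1462
RT60 = 44.1462 / 198.7974 = 0.222

0.222 s


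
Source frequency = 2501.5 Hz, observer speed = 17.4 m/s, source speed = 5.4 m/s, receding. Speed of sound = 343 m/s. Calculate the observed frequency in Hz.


Given values:
  f_s = 2501.5 Hz, v_o = 17.4 m/s, v_s = 5.4 m/s
  Direction: receding
Formula: f_o = f_s * (c - v_o) / (c + v_s)
Numerator: c - v_o = 343 - 17.4 = 325.6
Denominator: c + v_s = 343 + 5.4 = 348.4
f_o = 2501.5 * 325.6 / 348.4 = 2337.8

2337.8 Hz


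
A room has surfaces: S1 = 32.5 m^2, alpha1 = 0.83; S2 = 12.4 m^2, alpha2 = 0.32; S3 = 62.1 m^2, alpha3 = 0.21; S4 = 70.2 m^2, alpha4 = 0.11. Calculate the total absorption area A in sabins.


Given surfaces:
  Surface 1: 32.5 * 0.83 = 26.975
  Surface 2: 12.4 * 0.32 = 3.968
  Surface 3: 62.1 * 0.21 = 13.041
  Surface 4: 70.2 * 0.11 = 7.722
Formula: A = sum(Si * alpha_i)
A = 26.975 + 3.968 + 13.041 + 7.722
A = 51.71

51.71 sabins


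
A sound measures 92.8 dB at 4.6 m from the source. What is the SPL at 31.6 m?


Given values:
  SPL1 = 92.8 dB, r1 = 4.6 m, r2 = 31.6 m
Formula: SPL2 = SPL1 - 20 * log10(r2 / r1)
Compute ratio: r2 / r1 = 31.6 / 4.6 = 6.8696
Compute log10: log10(6.8696) = 0.836931
Compute drop: 20 * 0.836931 = 16.7386
SPL2 = 92.8 - 16.7386 = 76.06

76.06 dB


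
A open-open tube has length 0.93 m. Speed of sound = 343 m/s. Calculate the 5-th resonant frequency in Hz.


Given values:
  Tube type: open-open, L = 0.93 m, c = 343 m/s, n = 5
Formula: f_n = n * c / (2 * L)
Compute 2 * L = 2 * 0.93 = 1.86
f = 5 * 343 / 1.86
f = 922.04

922.04 Hz


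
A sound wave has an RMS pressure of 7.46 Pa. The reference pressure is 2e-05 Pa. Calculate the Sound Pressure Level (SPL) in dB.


Given values:
  p = 7.46 Pa
  p_ref = 2e-05 Pa
Formula: SPL = 20 * log10(p / p_ref)
Compute ratio: p / p_ref = 7.46 / 2e-05 = 373000
Compute log10: log10(373000) = 5.571709
Multiply: SPL = 20 * 5.571709 = 111.43

111.43 dB


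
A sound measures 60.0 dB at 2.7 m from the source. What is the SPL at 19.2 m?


Given values:
  SPL1 = 60.0 dB, r1 = 2.7 m, r2 = 19.2 m
Formula: SPL2 = SPL1 - 20 * log10(r2 / r1)
Compute ratio: r2 / r1 = 19.2 / 2.7 = 7.1111
Compute log10: log10(7.1111) = 0.851937
Compute drop: 20 * 0.851937 = 17.0387
SPL2 = 60.0 - 17.0387 = 42.96

42.96 dB


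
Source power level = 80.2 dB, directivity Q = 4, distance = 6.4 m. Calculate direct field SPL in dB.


Given values:
  Lw = 80.2 dB, Q = 4, r = 6.4 m
Formula: SPL = Lw + 10 * log10(Q / (4 * pi * r^2))
Compute 4 * pi * r^2 = 4 * pi * 6.4^2 = 514.7185
Compute Q / denom = 4 / 514.7185 = 0.00777124
Compute 10 * log10(0.00777124) = -21.0951
SPL = 80.2 + (-21.0951) = 59.1

59.1 dB


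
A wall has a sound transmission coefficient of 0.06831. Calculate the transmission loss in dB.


Given values:
  tau = 0.06831
Formula: TL = 10 * log10(1 / tau)
Compute 1 / tau = 1 / 0.06831 = 14.6391
Compute log10(14.6391) = 1.165514
TL = 10 * 1.165514 = 11.66

11.66 dB


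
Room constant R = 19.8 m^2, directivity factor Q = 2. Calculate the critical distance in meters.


Given values:
  R = 19.8 m^2, Q = 2
Formula: d_c = 0.141 * sqrt(Q * R)
Compute Q * R = 2 * 19.8 = 39.6
Compute sqrt(39.6) = 6.2929
d_c = 0.141 * 6.2929 = 0.887

0.887 m


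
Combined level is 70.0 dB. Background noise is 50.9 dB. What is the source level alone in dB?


Given values:
  L_total = 70.0 dB, L_bg = 50.9 dB
Formula: L_source = 10 * log10(10^(L_total/10) - 10^(L_bg/10))
Convert to linear:
  10^(70.0/10) = 10000000.0
  10^(50.9/10) = 123026.8771
Difference: 10000000.0 - 123026.8771 = 9876973.1229
L_source = 10 * log10(9876973.1229) = 69.95

69.95 dB


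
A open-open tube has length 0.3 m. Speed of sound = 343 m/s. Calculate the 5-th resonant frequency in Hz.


Given values:
  Tube type: open-open, L = 0.3 m, c = 343 m/s, n = 5
Formula: f_n = n * c / (2 * L)
Compute 2 * L = 2 * 0.3 = 0.6
f = 5 * 343 / 0.6
f = 2858.33

2858.33 Hz


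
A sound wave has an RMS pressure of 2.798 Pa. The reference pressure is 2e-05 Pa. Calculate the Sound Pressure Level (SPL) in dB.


Given values:
  p = 2.798 Pa
  p_ref = 2e-05 Pa
Formula: SPL = 20 * log10(p / p_ref)
Compute ratio: p / p_ref = 2.798 / 2e-05 = 139900
Compute log10: log10(139900) = 5.145818
Multiply: SPL = 20 * 5.145818 = 102.92

102.92 dB


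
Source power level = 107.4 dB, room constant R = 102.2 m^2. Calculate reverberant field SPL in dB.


Given values:
  Lw = 107.4 dB, R = 102.2 m^2
Formula: SPL = Lw + 10 * log10(4 / R)
Compute 4 / R = 4 / 102.2 = 0.039139
Compute 10 * log10(0.039139) = -14.0739
SPL = 107.4 + (-14.0739) = 93.33

93.33 dB


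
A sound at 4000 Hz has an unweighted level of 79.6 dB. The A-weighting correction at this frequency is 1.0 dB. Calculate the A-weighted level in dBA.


Given values:
  SPL = 79.6 dB
  A-weighting at 4000 Hz = 1.0 dB
Formula: L_A = SPL + A_weight
L_A = 79.6 + (1.0)
L_A = 80.6

80.6 dBA


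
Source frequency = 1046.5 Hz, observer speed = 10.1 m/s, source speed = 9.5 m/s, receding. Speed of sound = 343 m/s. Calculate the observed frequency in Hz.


Given values:
  f_s = 1046.5 Hz, v_o = 10.1 m/s, v_s = 9.5 m/s
  Direction: receding
Formula: f_o = f_s * (c - v_o) / (c + v_s)
Numerator: c - v_o = 343 - 10.1 = 332.9
Denominator: c + v_s = 343 + 9.5 = 352.5
f_o = 1046.5 * 332.9 / 352.5 = 988.31

988.31 Hz


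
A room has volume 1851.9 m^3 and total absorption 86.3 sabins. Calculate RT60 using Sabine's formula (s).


Given values:
  V = 1851.9 m^3
  A = 86.3 sabins
Formula: RT60 = 0.161 * V / A
Numerator: 0.161 * 1851.9 = 298.1559
RT60 = 298.1559 / 86.3 = 3.455

3.455 s


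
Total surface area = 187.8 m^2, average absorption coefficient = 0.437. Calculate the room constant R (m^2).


Given values:
  S = 187.8 m^2, alpha = 0.437
Formula: R = S * alpha / (1 - alpha)
Numerator: 187.8 * 0.437 = 82.0686
Denominator: 1 - 0.437 = 0.563
R = 82.0686 / 0.563 = 145.77

145.77 m^2


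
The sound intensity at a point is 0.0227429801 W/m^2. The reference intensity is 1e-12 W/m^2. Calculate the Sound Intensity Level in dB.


Given values:
  I = 0.0227429801 W/m^2
  I_ref = 1e-12 W/m^2
Formula: SIL = 10 * log10(I / I_ref)
Compute ratio: I / I_ref = 22742980100
Compute log10: log10(22742980100) = 10.356847
Multiply: SIL = 10 * 10.356847 = 103.57

103.57 dB


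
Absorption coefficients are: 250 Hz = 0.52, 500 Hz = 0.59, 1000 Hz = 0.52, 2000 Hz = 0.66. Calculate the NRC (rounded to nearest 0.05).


Given values:
  a_250 = 0.52, a_500 = 0.59
  a_1000 = 0.52, a_2000 = 0.66
Formula: NRC = (a250 + a500 + a1000 + a2000) / 4
Sum = 0.52 + 0.59 + 0.52 + 0.66 = 2.29
NRC = 2.29 / 4 = 0.5725
Rounded to nearest 0.05: 0.55

0.55


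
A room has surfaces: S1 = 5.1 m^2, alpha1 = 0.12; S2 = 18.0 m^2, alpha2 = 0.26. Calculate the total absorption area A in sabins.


Given surfaces:
  Surface 1: 5.1 * 0.12 = 0.612
  Surface 2: 18.0 * 0.26 = 4.68
Formula: A = sum(Si * alpha_i)
A = 0.612 + 4.68
A = 5.29

5.29 sabins


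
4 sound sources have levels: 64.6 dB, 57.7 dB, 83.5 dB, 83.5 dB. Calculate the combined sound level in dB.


Formula: L_total = 10 * log10( sum(10^(Li/10)) )
  Source 1: 10^(64.6/10) = 2884031.5031
  Source 2: 10^(57.7/10) = 588843.6554
  Source 3: 10^(83.5/10) = 223872113.8568
  Source 4: 10^(83.5/10) = 223872113.8568
Sum of linear values = 451217102.8721
L_total = 10 * log10(451217102.8721) = 86.54

86.54 dB


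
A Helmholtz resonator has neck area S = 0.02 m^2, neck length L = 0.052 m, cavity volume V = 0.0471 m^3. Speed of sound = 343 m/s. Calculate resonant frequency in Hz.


Given values:
  S = 0.02 m^2, L = 0.052 m, V = 0.0471 m^3, c = 343 m/s
Formula: f = (c / (2*pi)) * sqrt(S / (V * L))
Compute V * L = 0.0471 * 0.052 = 0.0024492
Compute S / (V * L) = 0.02 / 0.0024492 = 8.1659
Compute sqrt(8.1659) = 2.857604
Compute c / (2*pi) = 343 / 6.283185 = 54.590148
f = 54.590148 * 2.857604 = 156.0

156.0 Hz


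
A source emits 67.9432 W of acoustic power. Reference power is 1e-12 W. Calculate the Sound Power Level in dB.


Given values:
  W = 67.9432 W
  W_ref = 1e-12 W
Formula: SWL = 10 * log10(W / W_ref)
Compute ratio: W / W_ref = 67943200000000
Compute log10: log10(67943200000000) = 13.832146
Multiply: SWL = 10 * 13.832146 = 138.32

138.32 dB


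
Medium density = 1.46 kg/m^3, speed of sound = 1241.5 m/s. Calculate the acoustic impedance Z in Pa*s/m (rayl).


Given values:
  rho = 1.46 kg/m^3
  c = 1241.5 m/s
Formula: Z = rho * c
Z = 1.46 * 1241.5
Z = 1812.59

1812.59 rayl


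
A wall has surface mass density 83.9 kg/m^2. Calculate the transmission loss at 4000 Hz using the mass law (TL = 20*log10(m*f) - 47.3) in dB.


Given values:
  m = 83.9 kg/m^2, f = 4000 Hz
Formula: TL = 20 * log10(m * f) - 47.3
Compute m * f = 83.9 * 4000 = 335600.0
Compute log10(335600.0) = 5.525822
Compute 20 * 5.525822 = 110.5164
TL = 110.5164 - 47.3 = 63.22

63.22 dB


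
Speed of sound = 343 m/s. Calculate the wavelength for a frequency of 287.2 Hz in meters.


Given values:
  c = 343 m/s, f = 287.2 Hz
Formula: lambda = c / f
lambda = 343 / 287.2
lambda = 1.1943

1.1943 m


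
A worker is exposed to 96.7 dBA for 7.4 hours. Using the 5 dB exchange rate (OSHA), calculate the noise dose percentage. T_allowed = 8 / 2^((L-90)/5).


Given values:
  L = 96.7 dBA, T = 7.4 hours
Formula: T_allowed = 8 / 2^((L - 90) / 5)
Compute exponent: (96.7 - 90) / 5 = 1.34
Compute 2^(1.34) = 2.531513
T_allowed = 8 / 2.531513 = 3.160165 hours
Dose = (T / T_allowed) * 100
Dose = (7.4 / 3.160165) * 100 = 234.16

234.16 %


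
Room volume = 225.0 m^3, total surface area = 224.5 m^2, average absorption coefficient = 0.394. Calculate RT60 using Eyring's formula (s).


Given values:
  V = 225.0 m^3, S = 224.5 m^2, alpha = 0.394
Formula: RT60 = 0.161 * V / (-S * ln(1 - alpha))
Compute ln(1 - 0.394) = ln(0.606) = -0.500875
Denominator: -224.5 * -0.500875 = 112.4464
Numerator: 0.161 * 225.0 = 36.225
RT60 = 36.225 / 112.4464 = 0.322

0.322 s


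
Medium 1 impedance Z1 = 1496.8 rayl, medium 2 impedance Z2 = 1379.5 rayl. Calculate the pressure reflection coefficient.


Given values:
  Z1 = 1496.8 rayl, Z2 = 1379.5 rayl
Formula: R = (Z2 - Z1) / (Z2 + Z1)
Numerator: Z2 - Z1 = 1379.5 - 1496.8 = -117.3
Denominator: Z2 + Z1 = 1379.5 + 1496.8 = 2876.3
R = -117.3 / 2876.3 = -0.0408

-0.0408


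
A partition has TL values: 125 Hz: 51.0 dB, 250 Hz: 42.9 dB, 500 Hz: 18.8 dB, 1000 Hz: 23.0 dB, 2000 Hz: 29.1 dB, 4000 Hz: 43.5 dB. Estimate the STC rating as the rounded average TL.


Given TL values at each frequency:
  125 Hz: 51.0 dB
  250 Hz: 42.9 dB
  500 Hz: 18.8 dB
  1000 Hz: 23.0 dB
  2000 Hz: 29.1 dB
  4000 Hz: 43.5 dB
Formula: STC ~ round(average of TL values)
Sum = 51.0 + 42.9 + 18.8 + 23.0 + 29.1 + 43.5 = 208.3
Average = 208.3 / 6 = 34.72
Rounded: 35

35


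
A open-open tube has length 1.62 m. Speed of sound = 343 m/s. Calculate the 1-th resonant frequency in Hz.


Given values:
  Tube type: open-open, L = 1.62 m, c = 343 m/s, n = 1
Formula: f_n = n * c / (2 * L)
Compute 2 * L = 2 * 1.62 = 3.24
f = 1 * 343 / 3.24
f = 105.86

105.86 Hz


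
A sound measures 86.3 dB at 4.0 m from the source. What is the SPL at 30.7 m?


Given values:
  SPL1 = 86.3 dB, r1 = 4.0 m, r2 = 30.7 m
Formula: SPL2 = SPL1 - 20 * log10(r2 / r1)
Compute ratio: r2 / r1 = 30.7 / 4.0 = 7.675
Compute log10: log10(7.675) = 0.885078
Compute drop: 20 * 0.885078 = 17.7016
SPL2 = 86.3 - 17.7016 = 68.6

68.6 dB


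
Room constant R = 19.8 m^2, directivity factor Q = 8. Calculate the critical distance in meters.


Given values:
  R = 19.8 m^2, Q = 8
Formula: d_c = 0.141 * sqrt(Q * R)
Compute Q * R = 8 * 19.8 = 158.4
Compute sqrt(158.4) = 12.5857
d_c = 0.141 * 12.5857 = 1.775

1.775 m


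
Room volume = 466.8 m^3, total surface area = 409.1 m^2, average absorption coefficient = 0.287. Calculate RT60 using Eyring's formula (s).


Given values:
  V = 466.8 m^3, S = 409.1 m^2, alpha = 0.287
Formula: RT60 = 0.161 * V / (-S * ln(1 - alpha))
Compute ln(1 - 0.287) = ln(0.713) = -0.338274
Denominator: -409.1 * -0.338274 = 138.3879
Numerator: 0.161 * 466.8 = 75.1548
RT60 = 75.1548 / 138.3879 = 0.543

0.543 s


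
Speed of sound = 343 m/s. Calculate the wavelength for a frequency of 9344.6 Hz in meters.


Given values:
  c = 343 m/s, f = 9344.6 Hz
Formula: lambda = c / f
lambda = 343 / 9344.6
lambda = 0.0367

0.0367 m


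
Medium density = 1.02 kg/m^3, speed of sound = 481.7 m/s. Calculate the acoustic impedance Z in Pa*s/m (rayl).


Given values:
  rho = 1.02 kg/m^3
  c = 481.7 m/s
Formula: Z = rho * c
Z = 1.02 * 481.7
Z = 491.33

491.33 rayl


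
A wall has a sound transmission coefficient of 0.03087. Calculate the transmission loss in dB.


Given values:
  tau = 0.03087
Formula: TL = 10 * log10(1 / tau)
Compute 1 / tau = 1 / 0.03087 = 32.3939
Compute log10(32.3939) = 1.510463
TL = 10 * 1.510463 = 15.1

15.1 dB


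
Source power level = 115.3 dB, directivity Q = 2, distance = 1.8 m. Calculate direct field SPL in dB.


Given values:
  Lw = 115.3 dB, Q = 2, r = 1.8 m
Formula: SPL = Lw + 10 * log10(Q / (4 * pi * r^2))
Compute 4 * pi * r^2 = 4 * pi * 1.8^2 = 40.715
Compute Q / denom = 2 / 40.715 = 0.04912195
Compute 10 * log10(0.04912195) = -13.0872
SPL = 115.3 + (-13.0872) = 102.21

102.21 dB


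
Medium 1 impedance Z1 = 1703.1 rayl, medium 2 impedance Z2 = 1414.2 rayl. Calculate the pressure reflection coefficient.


Given values:
  Z1 = 1703.1 rayl, Z2 = 1414.2 rayl
Formula: R = (Z2 - Z1) / (Z2 + Z1)
Numerator: Z2 - Z1 = 1414.2 - 1703.1 = -288.9
Denominator: Z2 + Z1 = 1414.2 + 1703.1 = 3117.3
R = -288.9 / 3117.3 = -0.0927

-0.0927


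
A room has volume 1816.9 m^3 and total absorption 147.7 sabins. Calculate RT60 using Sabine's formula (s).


Given values:
  V = 1816.9 m^3
  A = 147.7 sabins
Formula: RT60 = 0.161 * V / A
Numerator: 0.161 * 1816.9 = 292.5209
RT60 = 292.5209 / 147.7 = 1.981

1.981 s


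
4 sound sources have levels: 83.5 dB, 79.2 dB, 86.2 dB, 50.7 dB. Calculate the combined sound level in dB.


Formula: L_total = 10 * log10( sum(10^(Li/10)) )
  Source 1: 10^(83.5/10) = 223872113.8568
  Source 2: 10^(79.2/10) = 83176377.1103
  Source 3: 10^(86.2/10) = 416869383.4703
  Source 4: 10^(50.7/10) = 117489.7555
Sum of linear values = 724035364.1929
L_total = 10 * log10(724035364.1929) = 88.6

88.6 dB


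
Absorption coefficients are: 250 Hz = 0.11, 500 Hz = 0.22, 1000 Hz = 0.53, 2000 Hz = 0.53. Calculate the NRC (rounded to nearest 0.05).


Given values:
  a_250 = 0.11, a_500 = 0.22
  a_1000 = 0.53, a_2000 = 0.53
Formula: NRC = (a250 + a500 + a1000 + a2000) / 4
Sum = 0.11 + 0.22 + 0.53 + 0.53 = 1.39
NRC = 1.39 / 4 = 0.3475
Rounded to nearest 0.05: 0.35

0.35


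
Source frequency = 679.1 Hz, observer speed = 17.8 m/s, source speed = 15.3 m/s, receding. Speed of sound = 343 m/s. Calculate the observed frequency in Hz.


Given values:
  f_s = 679.1 Hz, v_o = 17.8 m/s, v_s = 15.3 m/s
  Direction: receding
Formula: f_o = f_s * (c - v_o) / (c + v_s)
Numerator: c - v_o = 343 - 17.8 = 325.2
Denominator: c + v_s = 343 + 15.3 = 358.3
f_o = 679.1 * 325.2 / 358.3 = 616.36

616.36 Hz


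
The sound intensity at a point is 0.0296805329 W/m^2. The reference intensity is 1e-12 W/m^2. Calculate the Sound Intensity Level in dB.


Given values:
  I = 0.0296805329 W/m^2
  I_ref = 1e-12 W/m^2
Formula: SIL = 10 * log10(I / I_ref)
Compute ratio: I / I_ref = 29680532900
Compute log10: log10(29680532900) = 10.472472
Multiply: SIL = 10 * 10.472472 = 104.72

104.72 dB


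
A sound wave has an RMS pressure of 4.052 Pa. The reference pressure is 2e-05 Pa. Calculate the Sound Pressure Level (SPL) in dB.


Given values:
  p = 4.052 Pa
  p_ref = 2e-05 Pa
Formula: SPL = 20 * log10(p / p_ref)
Compute ratio: p / p_ref = 4.052 / 2e-05 = 202600
Compute log10: log10(202600) = 5.306639
Multiply: SPL = 20 * 5.306639 = 106.13

106.13 dB


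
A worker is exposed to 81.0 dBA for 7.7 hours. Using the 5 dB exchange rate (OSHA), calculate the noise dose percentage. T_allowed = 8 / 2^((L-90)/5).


Given values:
  L = 81.0 dBA, T = 7.7 hours
Formula: T_allowed = 8 / 2^((L - 90) / 5)
Compute exponent: (81.0 - 90) / 5 = -1.8
Compute 2^(-1.8) = 0.287175
T_allowed = 8 / 0.287175 = 27.857578 hours
Dose = (T / T_allowed) * 100
Dose = (7.7 / 27.857578) * 100 = 27.64

27.64 %


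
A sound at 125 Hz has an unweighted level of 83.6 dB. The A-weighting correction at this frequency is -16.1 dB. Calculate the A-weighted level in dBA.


Given values:
  SPL = 83.6 dB
  A-weighting at 125 Hz = -16.1 dB
Formula: L_A = SPL + A_weight
L_A = 83.6 + (-16.1)
L_A = 67.5

67.5 dBA


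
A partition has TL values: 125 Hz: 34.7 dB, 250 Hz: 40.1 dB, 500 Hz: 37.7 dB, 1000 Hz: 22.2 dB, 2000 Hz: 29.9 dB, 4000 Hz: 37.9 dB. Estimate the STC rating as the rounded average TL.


Given TL values at each frequency:
  125 Hz: 34.7 dB
  250 Hz: 40.1 dB
  500 Hz: 37.7 dB
  1000 Hz: 22.2 dB
  2000 Hz: 29.9 dB
  4000 Hz: 37.9 dB
Formula: STC ~ round(average of TL values)
Sum = 34.7 + 40.1 + 37.7 + 22.2 + 29.9 + 37.9 = 202.5
Average = 202.5 / 6 = 33.75
Rounded: 34

34


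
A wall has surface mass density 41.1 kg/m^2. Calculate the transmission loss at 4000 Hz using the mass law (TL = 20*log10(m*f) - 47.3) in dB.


Given values:
  m = 41.1 kg/m^2, f = 4000 Hz
Formula: TL = 20 * log10(m * f) - 47.3
Compute m * f = 41.1 * 4000 = 164400.0
Compute log10(164400.0) = 5.215902
Compute 20 * 5.215902 = 104.318
TL = 104.318 - 47.3 = 57.02

57.02 dB


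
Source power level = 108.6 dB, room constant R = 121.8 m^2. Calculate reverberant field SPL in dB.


Given values:
  Lw = 108.6 dB, R = 121.8 m^2
Formula: SPL = Lw + 10 * log10(4 / R)
Compute 4 / R = 4 / 121.8 = 0.032841
Compute 10 * log10(0.032841) = -14.8358
SPL = 108.6 + (-14.8358) = 93.76

93.76 dB


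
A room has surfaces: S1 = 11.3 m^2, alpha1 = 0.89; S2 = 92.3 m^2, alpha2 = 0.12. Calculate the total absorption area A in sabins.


Given surfaces:
  Surface 1: 11.3 * 0.89 = 10.057
  Surface 2: 92.3 * 0.12 = 11.076
Formula: A = sum(Si * alpha_i)
A = 10.057 + 11.076
A = 21.13

21.13 sabins


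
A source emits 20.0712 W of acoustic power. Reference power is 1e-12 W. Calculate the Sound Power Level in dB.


Given values:
  W = 20.0712 W
  W_ref = 1e-12 W
Formula: SWL = 10 * log10(W / W_ref)
Compute ratio: W / W_ref = 20071200000000
Compute log10: log10(20071200000000) = 13.302573
Multiply: SWL = 10 * 13.302573 = 133.03

133.03 dB


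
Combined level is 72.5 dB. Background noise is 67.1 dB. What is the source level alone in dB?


Given values:
  L_total = 72.5 dB, L_bg = 67.1 dB
Formula: L_source = 10 * log10(10^(L_total/10) - 10^(L_bg/10))
Convert to linear:
  10^(72.5/10) = 17782794.1004
  10^(67.1/10) = 5128613.8399
Difference: 17782794.1004 - 5128613.8399 = 12654180.2605
L_source = 10 * log10(12654180.2605) = 71.02

71.02 dB


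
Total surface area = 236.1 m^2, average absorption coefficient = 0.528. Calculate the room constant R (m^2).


Given values:
  S = 236.1 m^2, alpha = 0.528
Formula: R = S * alpha / (1 - alpha)
Numerator: 236.1 * 0.528 = 124.6608
Denominator: 1 - 0.528 = 0.472
R = 124.6608 / 0.472 = 264.11

264.11 m^2


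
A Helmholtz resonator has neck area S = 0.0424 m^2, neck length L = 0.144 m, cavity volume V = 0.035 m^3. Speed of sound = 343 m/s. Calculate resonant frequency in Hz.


Given values:
  S = 0.0424 m^2, L = 0.144 m, V = 0.035 m^3, c = 343 m/s
Formula: f = (c / (2*pi)) * sqrt(S / (V * L))
Compute V * L = 0.035 * 0.144 = 0.00504
Compute S / (V * L) = 0.0424 / 0.00504 = 8.4127
Compute sqrt(8.4127) = 2.900465
Compute c / (2*pi) = 343 / 6.283185 = 54.590148
f = 54.590148 * 2.900465 = 158.34

158.34 Hz


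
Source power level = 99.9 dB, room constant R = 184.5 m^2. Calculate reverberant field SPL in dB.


Given values:
  Lw = 99.9 dB, R = 184.5 m^2
Formula: SPL = Lw + 10 * log10(4 / R)
Compute 4 / R = 4 / 184.5 = 0.02168
Compute 10 * log10(0.02168) = -16.6394
SPL = 99.9 + (-16.6394) = 83.26

83.26 dB


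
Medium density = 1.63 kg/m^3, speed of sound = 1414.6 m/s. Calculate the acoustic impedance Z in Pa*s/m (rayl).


Given values:
  rho = 1.63 kg/m^3
  c = 1414.6 m/s
Formula: Z = rho * c
Z = 1.63 * 1414.6
Z = 2305.8

2305.8 rayl


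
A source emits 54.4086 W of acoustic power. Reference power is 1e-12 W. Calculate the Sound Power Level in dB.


Given values:
  W = 54.4086 W
  W_ref = 1e-12 W
Formula: SWL = 10 * log10(W / W_ref)
Compute ratio: W / W_ref = 54408600000000
Compute log10: log10(54408600000000) = 13.735668
Multiply: SWL = 10 * 13.735668 = 137.36

137.36 dB


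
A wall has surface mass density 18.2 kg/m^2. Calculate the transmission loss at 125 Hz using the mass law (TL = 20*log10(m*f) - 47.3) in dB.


Given values:
  m = 18.2 kg/m^2, f = 125 Hz
Formula: TL = 20 * log10(m * f) - 47.3
Compute m * f = 18.2 * 125 = 2275.0
Compute log10(2275.0) = 3.356981
Compute 20 * 3.356981 = 67.1396
TL = 67.1396 - 47.3 = 19.84

19.84 dB


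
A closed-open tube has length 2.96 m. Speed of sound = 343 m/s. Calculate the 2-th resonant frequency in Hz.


Given values:
  Tube type: closed-open, L = 2.96 m, c = 343 m/s, n = 2
Formula: f_n = (2n - 1) * c / (4 * L)
Compute 2n - 1 = 2*2 - 1 = 3
Compute 4 * L = 4 * 2.96 = 11.84
f = 3 * 343 / 11.84
f = 86.91

86.91 Hz


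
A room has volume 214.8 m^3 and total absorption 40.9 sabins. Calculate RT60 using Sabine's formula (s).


Given values:
  V = 214.8 m^3
  A = 40.9 sabins
Formula: RT60 = 0.161 * V / A
Numerator: 0.161 * 214.8 = 34.5828
RT60 = 34.5828 / 40.9 = 0.846

0.846 s


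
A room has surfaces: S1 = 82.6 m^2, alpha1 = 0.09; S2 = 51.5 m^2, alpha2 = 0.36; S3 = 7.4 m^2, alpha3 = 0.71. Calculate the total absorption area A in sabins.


Given surfaces:
  Surface 1: 82.6 * 0.09 = 7.434
  Surface 2: 51.5 * 0.36 = 18.54
  Surface 3: 7.4 * 0.71 = 5.254
Formula: A = sum(Si * alpha_i)
A = 7.434 + 18.54 + 5.254
A = 31.23

31.23 sabins


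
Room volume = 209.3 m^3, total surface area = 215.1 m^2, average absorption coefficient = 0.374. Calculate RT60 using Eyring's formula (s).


Given values:
  V = 209.3 m^3, S = 215.1 m^2, alpha = 0.374
Formula: RT60 = 0.161 * V / (-S * ln(1 - alpha))
Compute ln(1 - 0.374) = ln(0.626) = -0.468405
Denominator: -215.1 * -0.468405 = 100.7539
Numerator: 0.161 * 209.3 = 33.6973
RT60 = 33.6973 / 100.7539 = 0.334

0.334 s


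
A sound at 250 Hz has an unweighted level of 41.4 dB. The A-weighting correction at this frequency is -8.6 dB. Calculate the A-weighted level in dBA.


Given values:
  SPL = 41.4 dB
  A-weighting at 250 Hz = -8.6 dB
Formula: L_A = SPL + A_weight
L_A = 41.4 + (-8.6)
L_A = 32.8

32.8 dBA


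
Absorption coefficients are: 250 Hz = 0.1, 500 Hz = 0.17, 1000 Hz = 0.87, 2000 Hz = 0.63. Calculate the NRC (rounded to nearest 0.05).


Given values:
  a_250 = 0.1, a_500 = 0.17
  a_1000 = 0.87, a_2000 = 0.63
Formula: NRC = (a250 + a500 + a1000 + a2000) / 4
Sum = 0.1 + 0.17 + 0.87 + 0.63 = 1.77
NRC = 1.77 / 4 = 0.4425
Rounded to nearest 0.05: 0.45

0.45


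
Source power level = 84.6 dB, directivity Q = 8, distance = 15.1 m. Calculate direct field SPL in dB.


Given values:
  Lw = 84.6 dB, Q = 8, r = 15.1 m
Formula: SPL = Lw + 10 * log10(Q / (4 * pi * r^2))
Compute 4 * pi * r^2 = 4 * pi * 15.1^2 = 2865.2582
Compute Q / denom = 8 / 2865.2582 = 0.00279207
Compute 10 * log10(0.00279207) = -25.5407
SPL = 84.6 + (-25.5407) = 59.06

59.06 dB


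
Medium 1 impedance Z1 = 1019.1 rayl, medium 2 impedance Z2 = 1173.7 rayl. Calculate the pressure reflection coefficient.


Given values:
  Z1 = 1019.1 rayl, Z2 = 1173.7 rayl
Formula: R = (Z2 - Z1) / (Z2 + Z1)
Numerator: Z2 - Z1 = 1173.7 - 1019.1 = 154.6
Denominator: Z2 + Z1 = 1173.7 + 1019.1 = 2192.8
R = 154.6 / 2192.8 = 0.0705

0.0705


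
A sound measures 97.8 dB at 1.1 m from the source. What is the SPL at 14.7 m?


Given values:
  SPL1 = 97.8 dB, r1 = 1.1 m, r2 = 14.7 m
Formula: SPL2 = SPL1 - 20 * log10(r2 / r1)
Compute ratio: r2 / r1 = 14.7 / 1.1 = 13.3636
Compute log10: log10(13.3636) = 1.125923
Compute drop: 20 * 1.125923 = 22.5185
SPL2 = 97.8 - 22.5185 = 75.28

75.28 dB


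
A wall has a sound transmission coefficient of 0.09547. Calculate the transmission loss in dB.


Given values:
  tau = 0.09547
Formula: TL = 10 * log10(1 / tau)
Compute 1 / tau = 1 / 0.09547 = 10.4745
Compute log10(10.4745) = 1.020133
TL = 10 * 1.020133 = 10.2

10.2 dB


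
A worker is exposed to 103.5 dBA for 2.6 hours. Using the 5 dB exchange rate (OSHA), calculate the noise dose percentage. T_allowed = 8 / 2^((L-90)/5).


Given values:
  L = 103.5 dBA, T = 2.6 hours
Formula: T_allowed = 8 / 2^((L - 90) / 5)
Compute exponent: (103.5 - 90) / 5 = 2.7
Compute 2^(2.7) = 6.498019
T_allowed = 8 / 6.498019 = 1.231144 hours
Dose = (T / T_allowed) * 100
Dose = (2.6 / 1.231144) * 100 = 211.19

211.19 %


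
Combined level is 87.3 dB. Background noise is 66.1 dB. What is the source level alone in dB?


Given values:
  L_total = 87.3 dB, L_bg = 66.1 dB
Formula: L_source = 10 * log10(10^(L_total/10) - 10^(L_bg/10))
Convert to linear:
  10^(87.3/10) = 537031796.3703
  10^(66.1/10) = 4073802.778
Difference: 537031796.3703 - 4073802.778 = 532957993.5923
L_source = 10 * log10(532957993.5923) = 87.27

87.27 dB


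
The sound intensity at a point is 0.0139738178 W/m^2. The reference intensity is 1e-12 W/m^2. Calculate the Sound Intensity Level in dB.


Given values:
  I = 0.0139738178 W/m^2
  I_ref = 1e-12 W/m^2
Formula: SIL = 10 * log10(I / I_ref)
Compute ratio: I / I_ref = 13973817800
Compute log10: log10(13973817800) = 10.145315
Multiply: SIL = 10 * 10.145315 = 101.45

101.45 dB


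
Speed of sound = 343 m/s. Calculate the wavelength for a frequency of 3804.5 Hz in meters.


Given values:
  c = 343 m/s, f = 3804.5 Hz
Formula: lambda = c / f
lambda = 343 / 3804.5
lambda = 0.0902

0.0902 m


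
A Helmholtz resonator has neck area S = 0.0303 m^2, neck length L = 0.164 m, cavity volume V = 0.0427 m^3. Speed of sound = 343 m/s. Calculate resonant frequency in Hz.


Given values:
  S = 0.0303 m^2, L = 0.164 m, V = 0.0427 m^3, c = 343 m/s
Formula: f = (c / (2*pi)) * sqrt(S / (V * L))
Compute V * L = 0.0427 * 0.164 = 0.0070028
Compute S / (V * L) = 0.0303 / 0.0070028 = 4.3268
Compute sqrt(4.3268) = 2.080096
Compute c / (2*pi) = 343 / 6.283185 = 54.590148
f = 54.590148 * 2.080096 = 113.55

113.55 Hz


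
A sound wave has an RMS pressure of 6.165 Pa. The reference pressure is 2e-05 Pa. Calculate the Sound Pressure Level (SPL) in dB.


Given values:
  p = 6.165 Pa
  p_ref = 2e-05 Pa
Formula: SPL = 20 * log10(p / p_ref)
Compute ratio: p / p_ref = 6.165 / 2e-05 = 308250
Compute log10: log10(308250) = 5.488903
Multiply: SPL = 20 * 5.488903 = 109.78

109.78 dB


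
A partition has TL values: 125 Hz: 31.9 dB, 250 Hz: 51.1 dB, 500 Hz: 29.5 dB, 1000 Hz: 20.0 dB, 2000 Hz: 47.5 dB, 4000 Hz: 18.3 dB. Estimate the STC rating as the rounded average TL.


Given TL values at each frequency:
  125 Hz: 31.9 dB
  250 Hz: 51.1 dB
  500 Hz: 29.5 dB
  1000 Hz: 20.0 dB
  2000 Hz: 47.5 dB
  4000 Hz: 18.3 dB
Formula: STC ~ round(average of TL values)
Sum = 31.9 + 51.1 + 29.5 + 20.0 + 47.5 + 18.3 = 198.3
Average = 198.3 / 6 = 33.05
Rounded: 33

33


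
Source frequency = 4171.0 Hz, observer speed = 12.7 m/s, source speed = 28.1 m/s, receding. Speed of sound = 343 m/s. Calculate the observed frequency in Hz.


Given values:
  f_s = 4171.0 Hz, v_o = 12.7 m/s, v_s = 28.1 m/s
  Direction: receding
Formula: f_o = f_s * (c - v_o) / (c + v_s)
Numerator: c - v_o = 343 - 12.7 = 330.3
Denominator: c + v_s = 343 + 28.1 = 371.1
f_o = 4171.0 * 330.3 / 371.1 = 3712.43

3712.43 Hz


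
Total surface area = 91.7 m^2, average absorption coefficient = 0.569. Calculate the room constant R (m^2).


Given values:
  S = 91.7 m^2, alpha = 0.569
Formula: R = S * alpha / (1 - alpha)
Numerator: 91.7 * 0.569 = 52.1773
Denominator: 1 - 0.569 = 0.431
R = 52.1773 / 0.431 = 121.06

121.06 m^2


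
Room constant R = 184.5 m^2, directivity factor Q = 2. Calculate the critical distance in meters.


Given values:
  R = 184.5 m^2, Q = 2
Formula: d_c = 0.141 * sqrt(Q * R)
Compute Q * R = 2 * 184.5 = 369.0
Compute sqrt(369.0) = 19.2094
d_c = 0.141 * 19.2094 = 2.709

2.709 m


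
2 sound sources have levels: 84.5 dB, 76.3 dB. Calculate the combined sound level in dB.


Formula: L_total = 10 * log10( sum(10^(Li/10)) )
  Source 1: 10^(84.5/10) = 281838293.1264
  Source 2: 10^(76.3/10) = 42657951.8802
Sum of linear values = 324496245.0066
L_total = 10 * log10(324496245.0066) = 85.11

85.11 dB


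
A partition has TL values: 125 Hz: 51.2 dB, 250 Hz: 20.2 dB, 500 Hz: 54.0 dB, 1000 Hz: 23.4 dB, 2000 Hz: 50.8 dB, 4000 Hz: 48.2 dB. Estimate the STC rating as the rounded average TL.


Given TL values at each frequency:
  125 Hz: 51.2 dB
  250 Hz: 20.2 dB
  500 Hz: 54.0 dB
  1000 Hz: 23.4 dB
  2000 Hz: 50.8 dB
  4000 Hz: 48.2 dB
Formula: STC ~ round(average of TL values)
Sum = 51.2 + 20.2 + 54.0 + 23.4 + 50.8 + 48.2 = 247.8
Average = 247.8 / 6 = 41.3
Rounded: 41

41
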